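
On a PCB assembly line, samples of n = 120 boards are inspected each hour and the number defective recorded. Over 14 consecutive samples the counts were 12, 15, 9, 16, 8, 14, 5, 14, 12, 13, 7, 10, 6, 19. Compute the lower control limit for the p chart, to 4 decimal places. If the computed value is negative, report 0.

0.0148

p̄ = Σdᵢ / (k·n) = 160 / (14 × 120) = 0.09524
LCL = p̄ − 3·√(p̄(1−p̄)/n) = 0.09524 − 3 × 0.02680 = 0.01485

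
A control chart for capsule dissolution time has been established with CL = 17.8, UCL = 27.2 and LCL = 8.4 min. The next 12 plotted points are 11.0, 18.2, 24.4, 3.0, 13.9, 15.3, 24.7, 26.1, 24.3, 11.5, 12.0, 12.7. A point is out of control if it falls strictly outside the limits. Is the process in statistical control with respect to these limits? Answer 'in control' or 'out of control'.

Compare each point to [8.4, 27.2]: sample 4 = 3.0 < LCL.

out of control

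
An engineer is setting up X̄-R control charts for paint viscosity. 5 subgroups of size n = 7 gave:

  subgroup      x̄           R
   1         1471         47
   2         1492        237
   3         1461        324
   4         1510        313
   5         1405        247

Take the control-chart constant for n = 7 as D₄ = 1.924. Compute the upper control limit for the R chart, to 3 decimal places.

R̄ = (47 + 237 + 324 + 313 + 247) / 5 = 1168.0000 / 5 = 233.6000
UCL_R = D₄·R̄ = 1.924 × 233.6000 = 449.4464

449.446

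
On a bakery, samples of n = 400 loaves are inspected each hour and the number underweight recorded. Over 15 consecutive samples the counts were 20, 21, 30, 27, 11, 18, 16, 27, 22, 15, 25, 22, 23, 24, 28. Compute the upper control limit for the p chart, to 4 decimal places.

p̄ = Σdᵢ / (k·n) = 329 / (15 × 400) = 0.05483
UCL = p̄ + 3·√(p̄(1−p̄)/n) = 0.05483 + 3 × √(0.05483×0.94517/400) = 0.05483 + 3 × 0.01138 = 0.08898

0.0890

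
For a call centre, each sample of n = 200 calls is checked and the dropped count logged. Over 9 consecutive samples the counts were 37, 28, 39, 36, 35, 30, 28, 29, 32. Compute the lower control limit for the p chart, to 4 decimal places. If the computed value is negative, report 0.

p̄ = Σdᵢ / (k·n) = 294 / (9 × 200) = 0.16333
LCL = p̄ − 3·√(p̄(1−p̄)/n) = 0.16333 − 3 × 0.02614 = 0.08491

0.0849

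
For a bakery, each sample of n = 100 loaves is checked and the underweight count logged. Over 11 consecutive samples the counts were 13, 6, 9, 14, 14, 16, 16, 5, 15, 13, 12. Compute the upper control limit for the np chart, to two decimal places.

21.87

p̄ = Σdᵢ / (k·n) = 133 / (11 × 100) = 0.12091
UCL = np̄ + 3·√(np̄(1−p̄)) = 12.0909 + 3 × √(12.0909×0.87909) = 12.0909 + 3 × 3.2602 = 21.8716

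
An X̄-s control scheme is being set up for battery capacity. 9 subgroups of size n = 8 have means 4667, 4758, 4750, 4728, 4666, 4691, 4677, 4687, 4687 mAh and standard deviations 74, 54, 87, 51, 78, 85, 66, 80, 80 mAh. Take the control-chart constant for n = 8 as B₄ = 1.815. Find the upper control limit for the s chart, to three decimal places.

132.092

s̄ = (74 + 54 + 87 + 51 + 78 + 85 + 66 + 80 + 80) / 9 = 72.7778
UCL_s = B₄·s̄ = 1.815 × 72.7778 = 132.0917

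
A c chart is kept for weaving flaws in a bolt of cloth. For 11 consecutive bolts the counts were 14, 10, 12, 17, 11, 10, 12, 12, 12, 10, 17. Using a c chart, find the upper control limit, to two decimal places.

23.04

c̄ = (14 + 10 + 12 + 17 + 11 + 10 + 12 + 12 + 12 + 10 + 17) / 11 = 137 / 11 = 12.4545
UCL = c̄ + 3√c̄ = 12.4545 + 3 × √12.4545 = 12.4545 + 3 × 3.5291 = 23.0418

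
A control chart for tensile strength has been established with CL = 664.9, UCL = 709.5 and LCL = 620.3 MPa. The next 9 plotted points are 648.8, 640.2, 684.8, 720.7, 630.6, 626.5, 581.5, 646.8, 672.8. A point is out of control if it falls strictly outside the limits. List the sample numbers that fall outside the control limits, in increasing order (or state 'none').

Compare each point to [620.3, 709.5]: sample 4 = 720.7 > UCL; sample 7 = 581.5 < LCL.

4, 7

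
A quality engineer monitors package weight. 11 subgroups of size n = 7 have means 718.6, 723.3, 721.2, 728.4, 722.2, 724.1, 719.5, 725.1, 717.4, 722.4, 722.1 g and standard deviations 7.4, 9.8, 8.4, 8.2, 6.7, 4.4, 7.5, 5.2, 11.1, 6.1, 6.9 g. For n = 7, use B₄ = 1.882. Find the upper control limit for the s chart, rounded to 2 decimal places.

s̄ = (7.4 + 9.8 + 8.4 + 8.2 + 6.7 + 4.4 + 7.5 + 5.2 + 11.1 + 6.1 + 6.9) / 11 = 7.4273
UCL_s = B₄·s̄ = 1.882 × 7.4273 = 13.9781

13.98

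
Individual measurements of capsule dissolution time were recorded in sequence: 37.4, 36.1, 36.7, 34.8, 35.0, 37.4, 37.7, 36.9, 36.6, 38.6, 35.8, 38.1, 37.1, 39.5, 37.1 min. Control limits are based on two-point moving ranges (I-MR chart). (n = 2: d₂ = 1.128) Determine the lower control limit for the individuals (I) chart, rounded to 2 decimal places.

X̄ = (37.4 + 36.1 + 36.7 + 34.8 + 35.0 + 37.4 + 37.7 + 36.9 + 36.6 + 38.6 + 35.8 + 38.1 + 37.1 + 39.5 + 37.1) / 15 = 36.9867
Moving ranges: 1.3, 0.6, 1.9, 0.2, 2.4, 0.3, 0.8, 0.3, 2.0, 2.8, 2.3, 1.0, 2.4, 2.4; M̄R̄ = 20.7000 / 14 = 1.4786
LCL = X̄ − 3·M̄R̄/d₂ = 36.9867 − 3 × 1.4786 / 1.128 = 33.0543

33.05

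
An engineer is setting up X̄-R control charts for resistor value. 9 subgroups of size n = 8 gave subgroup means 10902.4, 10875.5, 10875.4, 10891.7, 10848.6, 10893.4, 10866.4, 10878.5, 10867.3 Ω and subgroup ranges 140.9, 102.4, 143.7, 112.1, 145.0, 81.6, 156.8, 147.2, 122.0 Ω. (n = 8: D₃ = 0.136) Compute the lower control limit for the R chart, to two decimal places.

R̄ = (140.9 + 102.4 + 143.7 + 112.1 + 145.0 + 81.6 + 156.8 + 147.2 + 122.0) / 9 = 1151.7000 / 9 = 127.9667
LCL_R = D₃·R̄ = 0.136 × 127.9667 = 17.4035

17.40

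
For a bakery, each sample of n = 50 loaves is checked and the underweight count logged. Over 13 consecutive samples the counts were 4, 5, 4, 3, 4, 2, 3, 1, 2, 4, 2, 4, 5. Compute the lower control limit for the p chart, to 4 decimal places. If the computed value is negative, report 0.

0.0000

p̄ = Σdᵢ / (k·n) = 43 / (13 × 50) = 0.06615
LCL = p̄ − 3·√(p̄(1−p̄)/n) = 0.06615 − 3 × 0.03515 = -0.03930 → 0 (negative, so LCL = 0)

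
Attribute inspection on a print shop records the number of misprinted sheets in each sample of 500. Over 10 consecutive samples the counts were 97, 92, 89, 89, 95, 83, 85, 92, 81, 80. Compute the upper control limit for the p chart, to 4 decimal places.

0.2278

p̄ = Σdᵢ / (k·n) = 883 / (10 × 500) = 0.17660
UCL = p̄ + 3·√(p̄(1−p̄)/n) = 0.17660 + 3 × √(0.17660×0.82340/500) = 0.17660 + 3 × 0.01705 = 0.22776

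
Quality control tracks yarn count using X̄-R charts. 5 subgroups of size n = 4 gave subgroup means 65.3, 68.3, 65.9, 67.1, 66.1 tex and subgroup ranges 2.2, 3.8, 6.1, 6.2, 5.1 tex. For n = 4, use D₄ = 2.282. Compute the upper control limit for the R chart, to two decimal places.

R̄ = (2.2 + 3.8 + 6.1 + 6.2 + 5.1) / 5 = 23.4000 / 5 = 4.6800
UCL_R = D₄·R̄ = 2.282 × 4.6800 = 10.6798

10.68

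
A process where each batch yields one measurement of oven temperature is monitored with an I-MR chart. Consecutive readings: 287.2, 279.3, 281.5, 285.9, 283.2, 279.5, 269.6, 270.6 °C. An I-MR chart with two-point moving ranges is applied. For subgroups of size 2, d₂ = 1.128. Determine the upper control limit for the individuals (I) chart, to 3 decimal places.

291.682

X̄ = (287.2 + 279.3 + 281.5 + 285.9 + 283.2 + 279.5 + 269.6 + 270.6) / 8 = 279.6000
Moving ranges: 7.9, 2.2, 4.4, 2.7, 3.7, 9.9, 1.0; M̄R̄ = 31.8000 / 7 = 4.5429
UCL = X̄ + 3·M̄R̄/d₂ = 279.6000 + 3 × 4.5429 / 1.128 = 291.6821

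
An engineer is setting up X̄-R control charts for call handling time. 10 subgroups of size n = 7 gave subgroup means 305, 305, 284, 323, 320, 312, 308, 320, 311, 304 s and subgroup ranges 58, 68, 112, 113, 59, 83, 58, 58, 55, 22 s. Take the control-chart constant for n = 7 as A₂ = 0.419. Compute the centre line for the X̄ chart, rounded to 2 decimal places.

X̄̄ = (305 + 305 + 284 + 323 + 320 + 312 + 308 + 320 + 311 + 304) / 10 = 3092.0000 / 10 = 309.2000
CL = X̄̄ = 309.2000

309.20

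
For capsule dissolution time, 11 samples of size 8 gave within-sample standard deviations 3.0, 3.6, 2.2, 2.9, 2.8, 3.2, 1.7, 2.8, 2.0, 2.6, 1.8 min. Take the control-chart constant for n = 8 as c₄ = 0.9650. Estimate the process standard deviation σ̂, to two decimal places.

2.69

s̄ = (3.0 + 3.6 + 2.2 + 2.9 + 2.8 + 3.2 + 1.7 + 2.8 + 2.0 + 2.6 + 1.8) / 11 = 2.6000
σ̂ = s̄ / c₄ = 2.6000 / 0.9650 = 2.6943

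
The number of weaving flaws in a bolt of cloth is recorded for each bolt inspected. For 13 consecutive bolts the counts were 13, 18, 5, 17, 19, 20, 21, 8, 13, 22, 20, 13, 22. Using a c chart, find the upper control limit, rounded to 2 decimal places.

c̄ = (13 + 18 + 5 + 17 + 19 + 20 + 21 + 8 + 13 + 22 + 20 + 13 + 22) / 13 = 211 / 13 = 16.2308
UCL = c̄ + 3√c̄ = 16.2308 + 3 × √16.2308 = 16.2308 + 3 × 4.0287 = 28.3170

28.32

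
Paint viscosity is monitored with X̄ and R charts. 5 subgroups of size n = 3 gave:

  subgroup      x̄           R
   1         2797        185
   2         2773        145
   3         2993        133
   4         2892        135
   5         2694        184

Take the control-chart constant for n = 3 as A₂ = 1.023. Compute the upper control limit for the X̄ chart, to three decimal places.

X̄̄ = (2797 + 2773 + 2993 + 2892 + 2694) / 5 = 14149.0000 / 5 = 2829.8000
R̄ = (185 + 145 + 133 + 135 + 184) / 5 = 782.0000 / 5 = 156.4000
UCL = X̄̄ + A₂·R̄ = 2829.8000 + 1.023 × 156.4000 = 2989.7972

2989.797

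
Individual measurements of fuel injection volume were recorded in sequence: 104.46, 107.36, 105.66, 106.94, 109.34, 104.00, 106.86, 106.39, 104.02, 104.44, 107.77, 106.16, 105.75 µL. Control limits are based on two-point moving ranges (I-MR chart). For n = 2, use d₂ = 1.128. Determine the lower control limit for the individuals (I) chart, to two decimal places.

X̄ = (104.46 + 107.36 + 105.66 + 106.94 + 109.34 + 104.00 + 106.86 + 106.39 + 104.02 + 104.44 + 107.77 + 106.16 + 105.75) / 13 = 106.0885
Moving ranges: 2.90, 1.70, 1.28, 2.40, 5.34, 2.86, 0.47, 2.37, 0.42, 3.33, 1.61, 0.41; M̄R̄ = 25.0900 / 12 = 2.0908
LCL = X̄ − 3·M̄R̄/d₂ = 106.0885 − 3 × 2.0908 / 1.128 = 100.5277

100.53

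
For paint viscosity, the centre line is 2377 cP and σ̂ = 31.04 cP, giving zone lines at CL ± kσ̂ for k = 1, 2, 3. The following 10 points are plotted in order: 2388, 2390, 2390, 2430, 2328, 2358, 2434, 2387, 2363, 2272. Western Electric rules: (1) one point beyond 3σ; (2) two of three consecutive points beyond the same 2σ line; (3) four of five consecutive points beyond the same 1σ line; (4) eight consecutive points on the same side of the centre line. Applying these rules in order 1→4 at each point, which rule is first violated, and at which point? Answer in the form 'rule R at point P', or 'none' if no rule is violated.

rule 1 at point 10

Zone of each point (C = within 1σ̂, B = 1σ̂–2σ̂, A = 2σ̂–3σ̂, * = beyond 3σ̂; sign = side of CL): 1:+C, 2:+C, 3:+C, 4:+B, 5:-B, 6:-C, 7:+B, 8:+C, 9:-C, 10:-*
Rule 1 (one point beyond the 3σ limits) is satisfied at point 10.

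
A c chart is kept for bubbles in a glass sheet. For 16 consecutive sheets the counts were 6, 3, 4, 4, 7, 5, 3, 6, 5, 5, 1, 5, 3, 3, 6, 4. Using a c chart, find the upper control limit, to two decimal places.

10.65

c̄ = (6 + 3 + 4 + 4 + 7 + 5 + 3 + 6 + 5 + 5 + 1 + 5 + 3 + 3 + 6 + 4) / 16 = 70 / 16 = 4.3750
UCL = c̄ + 3√c̄ = 4.3750 + 3 × √4.3750 = 4.3750 + 3 × 2.0917 = 10.6500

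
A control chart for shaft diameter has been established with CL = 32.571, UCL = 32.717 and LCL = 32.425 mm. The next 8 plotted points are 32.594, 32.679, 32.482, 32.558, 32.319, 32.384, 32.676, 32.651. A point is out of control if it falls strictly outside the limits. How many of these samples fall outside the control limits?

Compare each point to [32.425, 32.717]: sample 5 = 32.319 < LCL; sample 6 = 32.384 < LCL.

2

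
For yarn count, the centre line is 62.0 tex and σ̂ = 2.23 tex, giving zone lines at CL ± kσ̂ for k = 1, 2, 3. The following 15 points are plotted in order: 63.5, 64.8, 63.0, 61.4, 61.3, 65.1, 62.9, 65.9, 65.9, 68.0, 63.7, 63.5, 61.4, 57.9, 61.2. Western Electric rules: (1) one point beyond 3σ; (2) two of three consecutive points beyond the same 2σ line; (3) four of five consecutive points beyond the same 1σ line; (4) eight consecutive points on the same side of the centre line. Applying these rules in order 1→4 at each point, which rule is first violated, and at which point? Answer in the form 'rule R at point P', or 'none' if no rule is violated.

Zone of each point (C = within 1σ̂, B = 1σ̂–2σ̂, A = 2σ̂–3σ̂, * = beyond 3σ̂; sign = side of CL): 1:+C, 2:+B, 3:+C, 4:-C, 5:-C, 6:+B, 7:+C, 8:+B, 9:+B, 10:+A, 11:+C, 12:+C, 13:-C, 14:-B, 15:-C
Rule 3 (four of five consecutive points beyond the same 1σ limit) is satisfied at point 10.

rule 3 at point 10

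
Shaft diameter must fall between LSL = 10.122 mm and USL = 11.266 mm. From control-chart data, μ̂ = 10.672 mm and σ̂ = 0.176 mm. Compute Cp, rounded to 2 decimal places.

1.08

Cp = (USL − LSL) / (6σ̂) = (11.266 − 10.122) / (6 × 0.176) = 1.1440 / 1.0560 = 1.0833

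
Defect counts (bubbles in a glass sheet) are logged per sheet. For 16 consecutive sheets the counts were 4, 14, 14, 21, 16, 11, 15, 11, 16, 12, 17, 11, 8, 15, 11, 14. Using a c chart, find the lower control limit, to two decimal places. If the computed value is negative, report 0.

c̄ = (4 + 14 + 14 + 21 + 16 + 11 + 15 + 11 + 16 + 12 + 17 + 11 + 8 + 15 + 11 + 14) / 16 = 210 / 16 = 13.1250
LCL = c̄ − 3√c̄ = 13.1250 − 3 × 3.6228 = 2.2565

2.26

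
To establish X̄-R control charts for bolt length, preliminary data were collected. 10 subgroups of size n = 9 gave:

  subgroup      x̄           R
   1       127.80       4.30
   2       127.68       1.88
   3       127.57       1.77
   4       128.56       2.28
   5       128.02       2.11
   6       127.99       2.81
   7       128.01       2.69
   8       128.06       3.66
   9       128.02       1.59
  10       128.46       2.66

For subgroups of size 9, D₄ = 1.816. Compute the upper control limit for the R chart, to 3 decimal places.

4.676

R̄ = (4.30 + 1.88 + 1.77 + 2.28 + 2.11 + 2.81 + 2.69 + 3.66 + 1.59 + 2.66) / 10 = 25.7500 / 10 = 2.5750
UCL_R = D₄·R̄ = 1.816 × 2.5750 = 4.6762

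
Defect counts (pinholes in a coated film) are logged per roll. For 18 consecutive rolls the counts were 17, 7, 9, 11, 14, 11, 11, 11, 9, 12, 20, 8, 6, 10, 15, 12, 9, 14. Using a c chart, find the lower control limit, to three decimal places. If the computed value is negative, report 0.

1.296

c̄ = (17 + 7 + 9 + 11 + 14 + 11 + 11 + 11 + 9 + 12 + 20 + 8 + 6 + 10 + 15 + 12 + 9 + 14) / 18 = 206 / 18 = 11.4444
LCL = c̄ − 3√c̄ = 11.4444 − 3 × 3.3830 = 1.2956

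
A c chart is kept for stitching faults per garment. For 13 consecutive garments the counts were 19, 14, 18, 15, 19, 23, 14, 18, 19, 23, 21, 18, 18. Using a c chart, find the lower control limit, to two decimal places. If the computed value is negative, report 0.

c̄ = (19 + 14 + 18 + 15 + 19 + 23 + 14 + 18 + 19 + 23 + 21 + 18 + 18) / 13 = 239 / 13 = 18.3846
LCL = c̄ − 3√c̄ = 18.3846 − 3 × 4.2877 = 5.5214

5.52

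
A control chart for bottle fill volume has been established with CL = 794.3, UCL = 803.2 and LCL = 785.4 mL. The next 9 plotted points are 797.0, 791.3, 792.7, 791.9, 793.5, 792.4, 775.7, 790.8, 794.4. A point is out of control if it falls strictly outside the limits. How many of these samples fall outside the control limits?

Compare each point to [785.4, 803.2]: sample 7 = 775.7 < LCL.

1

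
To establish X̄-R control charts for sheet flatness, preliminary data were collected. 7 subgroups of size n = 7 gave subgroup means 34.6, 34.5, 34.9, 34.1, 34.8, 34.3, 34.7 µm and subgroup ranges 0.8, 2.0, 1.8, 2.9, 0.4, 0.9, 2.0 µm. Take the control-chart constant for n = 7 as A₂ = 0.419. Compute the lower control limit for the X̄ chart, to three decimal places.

33.911

X̄̄ = (34.6 + 34.5 + 34.9 + 34.1 + 34.8 + 34.3 + 34.7) / 7 = 241.9000 / 7 = 34.5571
R̄ = (0.8 + 2.0 + 1.8 + 2.9 + 0.4 + 0.9 + 2.0) / 7 = 10.8000 / 7 = 1.5429
LCL = X̄̄ − A₂·R̄ = 34.5571 − 0.419 × 1.5429 = 33.9107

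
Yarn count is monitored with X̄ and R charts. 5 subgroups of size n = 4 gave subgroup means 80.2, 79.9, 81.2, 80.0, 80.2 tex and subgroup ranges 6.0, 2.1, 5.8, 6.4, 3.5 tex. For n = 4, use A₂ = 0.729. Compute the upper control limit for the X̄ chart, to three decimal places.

83.770

X̄̄ = (80.2 + 79.9 + 81.2 + 80.0 + 80.2) / 5 = 401.5000 / 5 = 80.3000
R̄ = (6.0 + 2.1 + 5.8 + 6.4 + 3.5) / 5 = 23.8000 / 5 = 4.7600
UCL = X̄̄ + A₂·R̄ = 80.3000 + 0.729 × 4.7600 = 83.7700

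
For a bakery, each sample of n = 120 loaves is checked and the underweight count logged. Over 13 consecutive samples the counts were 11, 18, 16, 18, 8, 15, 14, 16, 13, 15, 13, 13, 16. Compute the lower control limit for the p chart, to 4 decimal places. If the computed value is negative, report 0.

p̄ = Σdᵢ / (k·n) = 186 / (13 × 120) = 0.11923
LCL = p̄ − 3·√(p̄(1−p̄)/n) = 0.11923 − 3 × 0.02958 = 0.03048

0.0305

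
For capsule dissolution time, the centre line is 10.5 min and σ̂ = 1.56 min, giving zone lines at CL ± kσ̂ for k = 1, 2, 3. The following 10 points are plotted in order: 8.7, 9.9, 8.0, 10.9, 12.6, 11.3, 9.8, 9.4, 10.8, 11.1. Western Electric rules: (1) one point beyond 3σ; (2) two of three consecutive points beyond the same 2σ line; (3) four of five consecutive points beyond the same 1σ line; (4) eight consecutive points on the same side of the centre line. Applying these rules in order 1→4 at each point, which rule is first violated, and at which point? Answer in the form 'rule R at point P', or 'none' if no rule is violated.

none

Zone of each point (C = within 1σ̂, B = 1σ̂–2σ̂, A = 2σ̂–3σ̂, * = beyond 3σ̂; sign = side of CL): 1:-B, 2:-C, 3:-B, 4:+C, 5:+B, 6:+C, 7:-C, 8:-C, 9:+C, 10:+C
No rule fires across all 10 points.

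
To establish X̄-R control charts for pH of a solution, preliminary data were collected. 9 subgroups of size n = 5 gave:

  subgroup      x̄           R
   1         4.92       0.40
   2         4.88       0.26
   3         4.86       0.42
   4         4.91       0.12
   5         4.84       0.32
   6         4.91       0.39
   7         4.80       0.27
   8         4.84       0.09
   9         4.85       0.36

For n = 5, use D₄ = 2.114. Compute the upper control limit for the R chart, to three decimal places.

0.618

R̄ = (0.40 + 0.26 + 0.42 + 0.12 + 0.32 + 0.39 + 0.27 + 0.09 + 0.36) / 9 = 2.6300 / 9 = 0.2922
UCL_R = D₄·R̄ = 2.114 × 0.2922 = 0.6178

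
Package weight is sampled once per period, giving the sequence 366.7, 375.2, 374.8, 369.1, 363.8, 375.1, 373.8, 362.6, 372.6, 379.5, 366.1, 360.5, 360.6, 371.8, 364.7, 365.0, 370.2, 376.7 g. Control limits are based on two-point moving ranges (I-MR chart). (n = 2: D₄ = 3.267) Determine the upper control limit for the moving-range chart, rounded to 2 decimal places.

Moving ranges: 8.5, 0.4, 5.7, 5.3, 11.3, 1.3, 11.2, 10.0, 6.9, 13.4, 5.6, 0.1, 11.2, 7.1, 0.3, 5.2, 6.5; M̄R̄ = 110.0000 / 17 = 6.4706
UCL_MR = D₄·M̄R̄ = 3.267 × 6.4706 = 21.1394

21.14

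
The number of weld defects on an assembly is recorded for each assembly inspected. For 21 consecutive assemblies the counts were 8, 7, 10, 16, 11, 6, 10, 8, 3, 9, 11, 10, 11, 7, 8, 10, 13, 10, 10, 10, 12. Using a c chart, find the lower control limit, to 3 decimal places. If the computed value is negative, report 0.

c̄ = (8 + 7 + 10 + 16 + 11 + 6 + 10 + 8 + 3 + 9 + 11 + 10 + 11 + 7 + 8 + 10 + 13 + 10 + 10 + 10 + 12) / 21 = 200 / 21 = 9.5238
LCL = c̄ − 3√c̄ = 9.5238 − 3 × 3.0861 = 0.2656

0.266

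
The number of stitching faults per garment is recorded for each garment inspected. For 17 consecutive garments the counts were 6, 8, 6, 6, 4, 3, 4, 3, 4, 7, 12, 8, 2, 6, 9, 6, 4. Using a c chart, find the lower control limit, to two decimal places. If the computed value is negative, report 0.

0.00

c̄ = (6 + 8 + 6 + 6 + 4 + 3 + 4 + 3 + 4 + 7 + 12 + 8 + 2 + 6 + 9 + 6 + 4) / 17 = 98 / 17 = 5.7647
LCL = c̄ − 3√c̄ = 5.7647 − 3 × 2.4010 = -1.4382 → 0 (cannot be negative)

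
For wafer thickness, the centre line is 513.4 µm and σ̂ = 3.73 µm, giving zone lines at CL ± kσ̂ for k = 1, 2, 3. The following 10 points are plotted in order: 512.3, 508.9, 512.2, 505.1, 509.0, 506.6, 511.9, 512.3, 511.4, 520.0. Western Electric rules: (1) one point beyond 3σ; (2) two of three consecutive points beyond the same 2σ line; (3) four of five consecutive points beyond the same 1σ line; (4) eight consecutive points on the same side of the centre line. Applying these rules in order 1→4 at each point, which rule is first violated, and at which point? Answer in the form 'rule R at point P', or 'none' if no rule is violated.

rule 3 at point 6

Zone of each point (C = within 1σ̂, B = 1σ̂–2σ̂, A = 2σ̂–3σ̂, * = beyond 3σ̂; sign = side of CL): 1:-C, 2:-B, 3:-C, 4:-A, 5:-B, 6:-B, 7:-C, 8:-C, 9:-C, 10:+B
Rule 3 (four of five consecutive points beyond the same 1σ limit) is satisfied at point 6.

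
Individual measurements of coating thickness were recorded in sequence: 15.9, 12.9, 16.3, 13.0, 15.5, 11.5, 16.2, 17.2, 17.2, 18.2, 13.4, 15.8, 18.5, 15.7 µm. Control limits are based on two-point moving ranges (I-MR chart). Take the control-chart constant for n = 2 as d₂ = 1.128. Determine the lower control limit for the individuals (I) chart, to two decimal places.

8.24

X̄ = (15.9 + 12.9 + 16.3 + 13.0 + 15.5 + 11.5 + 16.2 + 17.2 + 17.2 + 18.2 + 13.4 + 15.8 + 18.5 + 15.7) / 14 = 15.5214
Moving ranges: 3.0, 3.4, 3.3, 2.5, 4.0, 4.7, 1.0, 0.0, 1.0, 4.8, 2.4, 2.7, 2.8; M̄R̄ = 35.6000 / 13 = 2.7385
LCL = X̄ − 3·M̄R̄/d₂ = 15.5214 − 3 × 2.7385 / 1.128 = 8.2383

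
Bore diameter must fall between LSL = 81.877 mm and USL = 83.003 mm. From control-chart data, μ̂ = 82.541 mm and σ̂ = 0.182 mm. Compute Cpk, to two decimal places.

0.85

Cpu = (USL − μ̂) / (3σ̂) = (83.003 − 82.541) / (3 × 0.182) = 0.8462; Cpl = (μ̂ − LSL) / (3σ̂) = (82.541 − 81.877) / (3 × 0.182) = 1.2161; Cpk = min(Cpu, Cpl) = 0.8462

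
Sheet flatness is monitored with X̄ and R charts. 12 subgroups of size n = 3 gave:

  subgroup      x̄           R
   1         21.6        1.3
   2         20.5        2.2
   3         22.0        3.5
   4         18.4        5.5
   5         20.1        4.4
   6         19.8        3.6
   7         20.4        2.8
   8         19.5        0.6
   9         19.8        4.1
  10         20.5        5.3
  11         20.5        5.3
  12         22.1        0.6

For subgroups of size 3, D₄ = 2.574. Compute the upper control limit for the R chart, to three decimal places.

R̄ = (1.3 + 2.2 + 3.5 + 5.5 + 4.4 + 3.6 + 2.8 + 0.6 + 4.1 + 5.3 + 5.3 + 0.6) / 12 = 39.2000 / 12 = 3.2667
UCL_R = D₄·R̄ = 2.574 × 3.2667 = 8.4084

8.408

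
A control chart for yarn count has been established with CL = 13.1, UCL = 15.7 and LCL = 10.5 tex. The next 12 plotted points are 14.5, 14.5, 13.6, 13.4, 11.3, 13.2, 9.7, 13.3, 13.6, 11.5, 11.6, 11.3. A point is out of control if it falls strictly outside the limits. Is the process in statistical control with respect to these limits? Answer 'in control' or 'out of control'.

out of control

Compare each point to [10.5, 15.7]: sample 7 = 9.7 < LCL.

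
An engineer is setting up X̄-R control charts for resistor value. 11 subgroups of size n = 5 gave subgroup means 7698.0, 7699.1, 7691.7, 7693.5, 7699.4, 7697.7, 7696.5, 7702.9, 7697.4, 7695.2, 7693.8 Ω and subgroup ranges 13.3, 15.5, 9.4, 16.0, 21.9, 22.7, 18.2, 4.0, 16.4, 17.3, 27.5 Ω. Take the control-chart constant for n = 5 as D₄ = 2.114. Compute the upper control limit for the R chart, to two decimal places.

35.02

R̄ = (13.3 + 15.5 + 9.4 + 16.0 + 21.9 + 22.7 + 18.2 + 4.0 + 16.4 + 17.3 + 27.5) / 11 = 182.2000 / 11 = 16.5636
UCL_R = D₄·R̄ = 2.114 × 16.5636 = 35.0155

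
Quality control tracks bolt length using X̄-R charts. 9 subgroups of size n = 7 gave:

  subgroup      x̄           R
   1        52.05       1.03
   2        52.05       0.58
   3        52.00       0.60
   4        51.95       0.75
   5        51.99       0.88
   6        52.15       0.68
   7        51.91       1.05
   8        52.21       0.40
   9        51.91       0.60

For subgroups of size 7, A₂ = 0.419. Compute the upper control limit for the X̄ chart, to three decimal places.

52.330

X̄̄ = (52.05 + 52.05 + 52.00 + 51.95 + 51.99 + 52.15 + 51.91 + 52.21 + 51.91) / 9 = 468.2200 / 9 = 52.0244
R̄ = (1.03 + 0.58 + 0.60 + 0.75 + 0.88 + 0.68 + 1.05 + 0.40 + 0.60) / 9 = 6.5700 / 9 = 0.7300
UCL = X̄̄ + A₂·R̄ = 52.0244 + 0.419 × 0.7300 = 52.3303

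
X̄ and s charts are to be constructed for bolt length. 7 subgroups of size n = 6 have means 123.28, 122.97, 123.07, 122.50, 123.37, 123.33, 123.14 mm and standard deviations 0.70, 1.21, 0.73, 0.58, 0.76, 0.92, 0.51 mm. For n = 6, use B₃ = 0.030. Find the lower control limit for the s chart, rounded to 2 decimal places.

s̄ = (0.70 + 1.21 + 0.73 + 0.58 + 0.76 + 0.92 + 0.51) / 7 = 0.7729
LCL_s = B₃·s̄ = 0.030 × 0.7729 = 0.0232

0.02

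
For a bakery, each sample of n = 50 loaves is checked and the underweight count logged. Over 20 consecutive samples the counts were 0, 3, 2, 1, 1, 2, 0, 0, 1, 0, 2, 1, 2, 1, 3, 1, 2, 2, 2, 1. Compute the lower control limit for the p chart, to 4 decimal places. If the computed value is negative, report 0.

p̄ = Σdᵢ / (k·n) = 27 / (20 × 50) = 0.02700
LCL = p̄ − 3·√(p̄(1−p̄)/n) = 0.02700 − 3 × 0.02292 = -0.04177 → 0 (negative, so LCL = 0)

0.0000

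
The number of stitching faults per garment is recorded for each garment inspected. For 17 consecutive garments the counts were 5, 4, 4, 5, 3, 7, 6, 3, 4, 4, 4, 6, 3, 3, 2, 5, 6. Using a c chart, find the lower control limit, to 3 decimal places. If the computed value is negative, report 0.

c̄ = (5 + 4 + 4 + 5 + 3 + 7 + 6 + 3 + 4 + 4 + 4 + 6 + 3 + 3 + 2 + 5 + 6) / 17 = 74 / 17 = 4.3529
LCL = c̄ − 3√c̄ = 4.3529 − 3 × 2.0864 = -1.9062 → 0 (cannot be negative)

0.000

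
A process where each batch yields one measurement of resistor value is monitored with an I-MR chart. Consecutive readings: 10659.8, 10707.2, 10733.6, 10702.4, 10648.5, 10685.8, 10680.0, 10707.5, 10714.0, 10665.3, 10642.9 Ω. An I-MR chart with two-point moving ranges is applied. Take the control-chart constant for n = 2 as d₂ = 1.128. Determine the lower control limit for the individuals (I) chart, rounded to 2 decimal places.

10604.42

X̄ = (10659.8 + 10707.2 + 10733.6 + 10702.4 + 10648.5 + 10685.8 + 10680.0 + 10707.5 + 10714.0 + 10665.3 + 10642.9) / 11 = 10686.0909
Moving ranges: 47.4, 26.4, 31.2, 53.9, 37.3, 5.8, 27.5, 6.5, 48.7, 22.4; M̄R̄ = 307.1000 / 10 = 30.7100
LCL = X̄ − 3·M̄R̄/d₂ = 10686.0909 − 3 × 30.7100 / 1.128 = 10604.4154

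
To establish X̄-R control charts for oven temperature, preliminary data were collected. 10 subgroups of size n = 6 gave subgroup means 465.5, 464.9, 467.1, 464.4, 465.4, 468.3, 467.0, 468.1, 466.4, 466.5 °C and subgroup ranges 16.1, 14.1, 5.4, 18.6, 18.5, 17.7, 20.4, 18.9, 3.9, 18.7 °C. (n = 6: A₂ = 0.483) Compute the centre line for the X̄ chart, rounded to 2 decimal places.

X̄̄ = (465.5 + 464.9 + 467.1 + 464.4 + 465.4 + 468.3 + 467.0 + 468.1 + 466.4 + 466.5) / 10 = 4663.6000 / 10 = 466.3600
CL = X̄̄ = 466.3600

466.36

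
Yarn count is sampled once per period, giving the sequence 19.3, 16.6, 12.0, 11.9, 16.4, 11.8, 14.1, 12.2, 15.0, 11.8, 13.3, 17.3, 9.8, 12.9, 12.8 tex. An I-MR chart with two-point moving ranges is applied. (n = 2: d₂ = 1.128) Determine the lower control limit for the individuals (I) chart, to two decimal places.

5.66

X̄ = (19.3 + 16.6 + 12.0 + 11.9 + 16.4 + 11.8 + 14.1 + 12.2 + 15.0 + 11.8 + 13.3 + 17.3 + 9.8 + 12.9 + 12.8) / 15 = 13.8133
Moving ranges: 2.7, 4.6, 0.1, 4.5, 4.6, 2.3, 1.9, 2.8, 3.2, 1.5, 4.0, 7.5, 3.1, 0.1; M̄R̄ = 42.9000 / 14 = 3.0643
LCL = X̄ − 3·M̄R̄/d₂ = 13.8133 − 3 × 3.0643 / 1.128 = 5.6636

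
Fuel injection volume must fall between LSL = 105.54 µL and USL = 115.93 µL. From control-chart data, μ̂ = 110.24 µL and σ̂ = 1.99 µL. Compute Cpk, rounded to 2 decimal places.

0.79

Cpu = (USL − μ̂) / (3σ̂) = (115.93 − 110.24) / (3 × 1.99) = 0.9531; Cpl = (μ̂ − LSL) / (3σ̂) = (110.24 − 105.54) / (3 × 1.99) = 0.7873; Cpk = min(Cpu, Cpl) = 0.7873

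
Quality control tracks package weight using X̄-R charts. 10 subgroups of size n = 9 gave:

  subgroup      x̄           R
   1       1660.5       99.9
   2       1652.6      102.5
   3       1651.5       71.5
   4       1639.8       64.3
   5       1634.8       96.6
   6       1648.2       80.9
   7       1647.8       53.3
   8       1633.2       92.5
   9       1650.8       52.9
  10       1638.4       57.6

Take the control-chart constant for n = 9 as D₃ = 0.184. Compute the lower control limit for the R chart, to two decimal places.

14.20

R̄ = (99.9 + 102.5 + 71.5 + 64.3 + 96.6 + 80.9 + 53.3 + 92.5 + 52.9 + 57.6) / 10 = 772.0000 / 10 = 77.2000
LCL_R = D₃·R̄ = 0.184 × 77.2000 = 14.2048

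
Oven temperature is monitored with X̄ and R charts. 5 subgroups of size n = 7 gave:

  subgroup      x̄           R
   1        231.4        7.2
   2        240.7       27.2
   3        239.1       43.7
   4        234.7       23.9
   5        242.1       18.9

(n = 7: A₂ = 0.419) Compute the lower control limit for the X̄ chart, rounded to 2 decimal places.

X̄̄ = (231.4 + 240.7 + 239.1 + 234.7 + 242.1) / 5 = 1188.0000 / 5 = 237.6000
R̄ = (7.2 + 27.2 + 43.7 + 23.9 + 18.9) / 5 = 120.9000 / 5 = 24.1800
LCL = X̄̄ − A₂·R̄ = 237.6000 − 0.419 × 24.1800 = 227.4686

227.47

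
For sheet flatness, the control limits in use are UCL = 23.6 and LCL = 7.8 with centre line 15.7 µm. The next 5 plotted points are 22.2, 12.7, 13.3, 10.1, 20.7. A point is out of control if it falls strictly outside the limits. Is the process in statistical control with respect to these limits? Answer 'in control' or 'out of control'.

in control

All 5 points lie within [7.8, 23.6].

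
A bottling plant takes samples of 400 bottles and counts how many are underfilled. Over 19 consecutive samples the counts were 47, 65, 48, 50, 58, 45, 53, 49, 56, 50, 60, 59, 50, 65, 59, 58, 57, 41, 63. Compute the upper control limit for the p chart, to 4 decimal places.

0.1873

p̄ = Σdᵢ / (k·n) = 1033 / (19 × 400) = 0.13592
UCL = p̄ + 3·√(p̄(1−p̄)/n) = 0.13592 + 3 × √(0.13592×0.86408/400) = 0.13592 + 3 × 0.01714 = 0.18733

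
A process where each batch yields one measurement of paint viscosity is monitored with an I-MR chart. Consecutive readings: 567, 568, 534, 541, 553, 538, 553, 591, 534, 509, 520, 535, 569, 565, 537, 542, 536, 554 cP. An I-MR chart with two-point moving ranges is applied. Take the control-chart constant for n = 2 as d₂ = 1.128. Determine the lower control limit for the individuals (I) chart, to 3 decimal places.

X̄ = (567 + 568 + 534 + 541 + 553 + 538 + 553 + 591 + 534 + 509 + 520 + 535 + 569 + 565 + 537 + 542 + 536 + 554) / 18 = 547.0000
Moving ranges: 1, 34, 7, 12, 15, 15, 38, 57, 25, 11, 15, 34, 4, 28, 5, 6, 18; M̄R̄ = 325.0000 / 17 = 19.1176
LCL = X̄ − 3·M̄R̄/d₂ = 547.0000 − 3 × 19.1176 / 1.128 = 496.1552

496.155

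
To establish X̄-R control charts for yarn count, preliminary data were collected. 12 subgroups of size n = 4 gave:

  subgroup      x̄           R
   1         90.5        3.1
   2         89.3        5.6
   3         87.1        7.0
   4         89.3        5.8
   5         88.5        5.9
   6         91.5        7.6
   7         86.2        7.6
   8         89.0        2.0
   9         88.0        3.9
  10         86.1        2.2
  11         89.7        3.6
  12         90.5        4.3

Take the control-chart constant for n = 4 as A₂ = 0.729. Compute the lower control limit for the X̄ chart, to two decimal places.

X̄̄ = (90.5 + 89.3 + 87.1 + 89.3 + 88.5 + 91.5 + 86.2 + 89.0 + 88.0 + 86.1 + 89.7 + 90.5) / 12 = 1065.7000 / 12 = 88.8083
R̄ = (3.1 + 5.6 + 7.0 + 5.8 + 5.9 + 7.6 + 7.6 + 2.0 + 3.9 + 2.2 + 3.6 + 4.3) / 12 = 58.6000 / 12 = 4.8833
LCL = X̄̄ − A₂·R̄ = 88.8083 − 0.729 × 4.8833 = 85.2484

85.25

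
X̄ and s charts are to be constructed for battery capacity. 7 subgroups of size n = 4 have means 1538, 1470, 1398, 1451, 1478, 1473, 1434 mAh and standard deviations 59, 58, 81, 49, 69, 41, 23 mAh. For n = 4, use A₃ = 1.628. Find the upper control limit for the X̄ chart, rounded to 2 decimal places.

1551.52

X̄̄ = (1538 + 1470 + 1398 + 1451 + 1478 + 1473 + 1434) / 7 = 1463.1429
s̄ = (59 + 58 + 81 + 49 + 69 + 41 + 23) / 7 = 54.2857
UCL = X̄̄ + A₃·s̄ = 1463.1429 + 1.628 × 54.2857 = 1551.5200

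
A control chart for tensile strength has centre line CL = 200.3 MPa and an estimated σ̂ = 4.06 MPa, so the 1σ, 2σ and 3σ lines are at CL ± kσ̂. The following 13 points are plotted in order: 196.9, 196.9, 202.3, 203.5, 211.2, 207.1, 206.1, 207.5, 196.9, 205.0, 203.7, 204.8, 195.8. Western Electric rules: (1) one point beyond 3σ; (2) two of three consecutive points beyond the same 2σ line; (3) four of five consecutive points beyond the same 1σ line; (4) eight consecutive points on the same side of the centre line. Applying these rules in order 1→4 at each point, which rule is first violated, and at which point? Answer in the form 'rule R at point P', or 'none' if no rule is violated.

rule 3 at point 8

Zone of each point (C = within 1σ̂, B = 1σ̂–2σ̂, A = 2σ̂–3σ̂, * = beyond 3σ̂; sign = side of CL): 1:-C, 2:-C, 3:+C, 4:+C, 5:+A, 6:+B, 7:+B, 8:+B, 9:-C, 10:+B, 11:+C, 12:+B, 13:-B
Rule 3 (four of five consecutive points beyond the same 1σ limit) is satisfied at point 8.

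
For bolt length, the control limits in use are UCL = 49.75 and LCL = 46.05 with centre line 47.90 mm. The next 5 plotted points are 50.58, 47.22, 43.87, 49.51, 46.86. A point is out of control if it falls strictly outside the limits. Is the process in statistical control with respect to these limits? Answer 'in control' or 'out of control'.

out of control

Compare each point to [46.05, 49.75]: sample 1 = 50.58 > UCL; sample 3 = 43.87 < LCL.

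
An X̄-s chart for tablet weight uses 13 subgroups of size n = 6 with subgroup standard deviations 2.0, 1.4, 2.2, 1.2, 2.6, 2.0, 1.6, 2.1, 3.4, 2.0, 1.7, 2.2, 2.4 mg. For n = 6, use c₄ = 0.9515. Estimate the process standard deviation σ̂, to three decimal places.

2.167

s̄ = (2.0 + 1.4 + 2.2 + 1.2 + 2.6 + 2.0 + 1.6 + 2.1 + 3.4 + 2.0 + 1.7 + 2.2 + 2.4) / 13 = 2.0615
σ̂ = s̄ / c₄ = 2.0615 / 0.9515 = 2.1666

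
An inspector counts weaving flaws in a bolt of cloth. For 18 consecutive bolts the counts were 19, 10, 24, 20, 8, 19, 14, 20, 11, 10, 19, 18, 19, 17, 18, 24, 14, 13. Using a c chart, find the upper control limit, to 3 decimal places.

28.686

c̄ = (19 + 10 + 24 + 20 + 8 + 19 + 14 + 20 + 11 + 10 + 19 + 18 + 19 + 17 + 18 + 24 + 14 + 13) / 18 = 297 / 18 = 16.5000
UCL = c̄ + 3√c̄ = 16.5000 + 3 × √16.5000 = 16.5000 + 3 × 4.0620 = 28.6861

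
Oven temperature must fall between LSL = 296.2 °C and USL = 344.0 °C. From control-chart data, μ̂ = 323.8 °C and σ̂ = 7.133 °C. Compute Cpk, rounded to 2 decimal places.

0.94

Cpu = (USL − μ̂) / (3σ̂) = (344.0 − 323.8) / (3 × 7.133) = 0.9440; Cpl = (μ̂ − LSL) / (3σ̂) = (323.8 − 296.2) / (3 × 7.133) = 1.2898; Cpk = min(Cpu, Cpl) = 0.9440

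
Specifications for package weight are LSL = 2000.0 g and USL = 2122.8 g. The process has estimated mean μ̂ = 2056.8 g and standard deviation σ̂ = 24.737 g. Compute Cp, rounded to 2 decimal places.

Cp = (USL − LSL) / (6σ̂) = (2122.8 − 2000.0) / (6 × 24.737) = 122.8000 / 148.4220 = 0.8274

0.83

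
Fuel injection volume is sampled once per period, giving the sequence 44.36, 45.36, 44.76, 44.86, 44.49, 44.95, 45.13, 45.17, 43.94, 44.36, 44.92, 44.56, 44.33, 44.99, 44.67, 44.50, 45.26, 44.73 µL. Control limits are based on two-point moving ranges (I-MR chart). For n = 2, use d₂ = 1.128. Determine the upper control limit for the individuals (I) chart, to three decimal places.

45.991

X̄ = (44.36 + 45.36 + 44.76 + 44.86 + 44.49 + 44.95 + 45.13 + 45.17 + 43.94 + 44.36 + 44.92 + 44.56 + 44.33 + 44.99 + 44.67 + 44.50 + 45.26 + 44.73) / 18 = 44.7411
Moving ranges: 1.00, 0.60, 0.10, 0.37, 0.46, 0.18, 0.04, 1.23, 0.42, 0.56, 0.36, 0.23, 0.66, 0.32, 0.17, 0.76, 0.53; M̄R̄ = 7.9900 / 17 = 0.4700
UCL = X̄ + 3·M̄R̄/d₂ = 44.7411 + 3 × 0.4700 / 1.128 = 45.9911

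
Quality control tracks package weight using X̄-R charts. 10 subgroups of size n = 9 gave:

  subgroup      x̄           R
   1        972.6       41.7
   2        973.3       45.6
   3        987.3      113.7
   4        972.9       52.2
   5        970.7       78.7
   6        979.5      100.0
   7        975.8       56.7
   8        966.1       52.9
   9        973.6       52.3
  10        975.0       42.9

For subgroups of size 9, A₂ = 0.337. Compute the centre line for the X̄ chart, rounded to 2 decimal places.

974.68

X̄̄ = (972.6 + 973.3 + 987.3 + 972.9 + 970.7 + 979.5 + 975.8 + 966.1 + 973.6 + 975.0) / 10 = 9746.8000 / 10 = 974.6800
CL = X̄̄ = 974.6800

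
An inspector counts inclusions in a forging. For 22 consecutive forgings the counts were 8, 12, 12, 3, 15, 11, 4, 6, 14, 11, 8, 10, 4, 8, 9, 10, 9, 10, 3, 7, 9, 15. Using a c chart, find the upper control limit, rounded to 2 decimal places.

18.00

c̄ = (8 + 12 + 12 + 3 + 15 + 11 + 4 + 6 + 14 + 11 + 8 + 10 + 4 + 8 + 9 + 10 + 9 + 10 + 3 + 7 + 9 + 15) / 22 = 198 / 22 = 9.0000
UCL = c̄ + 3√c̄ = 9.0000 + 3 × √9.0000 = 9.0000 + 3 × 3.0000 = 18.0000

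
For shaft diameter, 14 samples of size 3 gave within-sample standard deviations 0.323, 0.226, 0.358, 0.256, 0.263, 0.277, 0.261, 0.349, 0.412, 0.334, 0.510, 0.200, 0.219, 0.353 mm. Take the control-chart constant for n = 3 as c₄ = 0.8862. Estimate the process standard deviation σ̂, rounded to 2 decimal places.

0.35

s̄ = (0.323 + 0.226 + 0.358 + 0.256 + 0.263 + 0.277 + 0.261 + 0.349 + 0.412 + 0.334 + 0.510 + 0.200 + 0.219 + 0.353) / 14 = 0.3101
σ̂ = s̄ / c₄ = 0.3101 / 0.8862 = 0.3499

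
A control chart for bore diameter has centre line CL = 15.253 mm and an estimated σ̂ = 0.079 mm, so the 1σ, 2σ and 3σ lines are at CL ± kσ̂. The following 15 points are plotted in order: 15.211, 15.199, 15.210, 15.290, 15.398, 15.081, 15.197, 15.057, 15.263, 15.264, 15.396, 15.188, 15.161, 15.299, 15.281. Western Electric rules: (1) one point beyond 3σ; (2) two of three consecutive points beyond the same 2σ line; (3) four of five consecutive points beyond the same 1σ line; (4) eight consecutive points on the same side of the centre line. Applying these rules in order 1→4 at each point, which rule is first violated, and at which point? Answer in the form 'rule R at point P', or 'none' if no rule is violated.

rule 2 at point 8

Zone of each point (C = within 1σ̂, B = 1σ̂–2σ̂, A = 2σ̂–3σ̂, * = beyond 3σ̂; sign = side of CL): 1:-C, 2:-C, 3:-C, 4:+C, 5:+B, 6:-A, 7:-C, 8:-A, 9:+C, 10:+C, 11:+B, 12:-C, 13:-B, 14:+C, 15:+C
Rule 2 (two of three consecutive points beyond the same 2σ limit) is satisfied at point 8.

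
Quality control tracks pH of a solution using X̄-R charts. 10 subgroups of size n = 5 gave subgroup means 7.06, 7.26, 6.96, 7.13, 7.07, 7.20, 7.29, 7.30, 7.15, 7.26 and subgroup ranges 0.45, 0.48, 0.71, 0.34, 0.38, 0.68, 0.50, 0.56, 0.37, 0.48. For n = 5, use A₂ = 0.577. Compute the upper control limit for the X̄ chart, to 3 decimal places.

X̄̄ = (7.06 + 7.26 + 6.96 + 7.13 + 7.07 + 7.20 + 7.29 + 7.30 + 7.15 + 7.26) / 10 = 71.6800 / 10 = 7.1680
R̄ = (0.45 + 0.48 + 0.71 + 0.34 + 0.38 + 0.68 + 0.50 + 0.56 + 0.37 + 0.48) / 10 = 4.9500 / 10 = 0.4950
UCL = X̄̄ + A₂·R̄ = 7.1680 + 0.577 × 0.4950 = 7.4536

7.454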